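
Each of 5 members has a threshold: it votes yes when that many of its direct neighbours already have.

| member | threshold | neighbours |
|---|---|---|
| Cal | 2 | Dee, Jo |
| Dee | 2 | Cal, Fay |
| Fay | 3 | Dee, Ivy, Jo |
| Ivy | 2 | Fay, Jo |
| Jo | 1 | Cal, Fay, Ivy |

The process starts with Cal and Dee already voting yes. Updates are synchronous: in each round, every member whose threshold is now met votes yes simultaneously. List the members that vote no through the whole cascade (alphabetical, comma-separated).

Round 1 — Cal, Dee vote yes (initial).
Round 2 — checking thresholds:
  Fay: 1 of 3 neighbours < 3, holds.
  Jo: 1 of 3 neighbours ≥ 1, votes yes.
Round 3 — no new yes votes; cascade stops.

Fay, Ivy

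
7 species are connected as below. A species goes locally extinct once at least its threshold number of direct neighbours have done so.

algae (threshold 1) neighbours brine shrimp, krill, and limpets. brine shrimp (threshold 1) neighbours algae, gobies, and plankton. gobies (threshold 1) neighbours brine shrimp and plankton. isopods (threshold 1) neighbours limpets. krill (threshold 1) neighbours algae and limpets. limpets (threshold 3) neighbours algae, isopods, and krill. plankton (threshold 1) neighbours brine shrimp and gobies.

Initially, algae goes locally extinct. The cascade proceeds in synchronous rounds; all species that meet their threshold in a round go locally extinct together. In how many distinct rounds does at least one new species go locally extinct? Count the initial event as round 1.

Round 1 — algae goes locally extinct (initial).
Round 2 — checking thresholds:
  brine shrimp: 1 of 3 neighbours ≥ 1, goes locally extinct.
  krill: 1 of 2 neighbours ≥ 1, goes locally extinct.
  limpets: 1 of 3 neighbours < 3, holds.
Round 3 — checking thresholds:
  gobies: 1 of 2 neighbours ≥ 1, goes locally extinct.
  limpets: 2 of 3 neighbours < 3, holds.
  plankton: 1 of 2 neighbours ≥ 1, goes locally extinct.
Round 4 — no new extinctions; cascade stops.

3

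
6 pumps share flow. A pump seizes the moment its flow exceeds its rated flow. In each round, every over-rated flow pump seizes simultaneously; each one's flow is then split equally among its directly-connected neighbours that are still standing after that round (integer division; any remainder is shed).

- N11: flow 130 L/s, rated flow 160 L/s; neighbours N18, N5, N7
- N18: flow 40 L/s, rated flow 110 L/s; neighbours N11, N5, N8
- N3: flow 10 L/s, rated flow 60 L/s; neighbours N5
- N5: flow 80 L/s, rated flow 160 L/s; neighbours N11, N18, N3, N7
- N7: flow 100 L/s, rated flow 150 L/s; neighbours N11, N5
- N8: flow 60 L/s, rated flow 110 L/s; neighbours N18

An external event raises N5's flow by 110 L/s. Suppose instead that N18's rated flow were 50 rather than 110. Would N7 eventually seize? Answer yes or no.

With N18's rated flow at 50:
Round 1 — N5 at 190 > 160. N5 seizes.
  N5 sheds 190 L/s to N11, N18, N3, N7: 47 each (2 lost).
    N11: 130+47 = 177 > 160
    N18: 40+47 = 87 > 50
    N3: 10+47 = 57 ≤ 60
    N7: 100+47 = 147 ≤ 150
Round 2 — N11, N18 seize.
  N11 sheds 177 L/s to N7: 177 each.
    N7: 147+177 = 324 > 150
  N18 sheds 87 L/s to N8: 87 each.
    N8: 60+87 = 147 > 110
Round 3 — N7, N8 seize.
  N7 sheds 324 L/s: no online neighbours, lost.
  N8 sheds 147 L/s: no online neighbours, lost.
No further seizures.

yes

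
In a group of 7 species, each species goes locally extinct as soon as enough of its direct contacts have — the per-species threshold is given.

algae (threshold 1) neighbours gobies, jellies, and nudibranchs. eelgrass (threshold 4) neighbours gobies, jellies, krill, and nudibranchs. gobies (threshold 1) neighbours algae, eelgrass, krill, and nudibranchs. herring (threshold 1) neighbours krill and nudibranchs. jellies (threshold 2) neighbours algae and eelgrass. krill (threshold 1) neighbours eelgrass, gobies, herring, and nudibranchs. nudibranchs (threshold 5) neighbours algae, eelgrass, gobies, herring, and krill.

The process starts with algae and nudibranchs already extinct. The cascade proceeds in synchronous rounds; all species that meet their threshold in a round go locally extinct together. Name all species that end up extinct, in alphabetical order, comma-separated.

algae, gobies, herring, krill, nudibranchs

Round 1 — algae, nudibranchs go locally extinct (initial).
Round 2 — checking thresholds:
  eelgrass: 1 of 4 neighbours < 4, not yet.
  gobies: 2 of 4 neighbours ≥ 1, goes locally extinct.
  herring: 1 of 2 neighbours ≥ 1, goes locally extinct.
  jellies: 1 of 2 neighbours < 2, not yet.
  krill: 1 of 4 neighbours ≥ 1, goes locally extinct.
Round 3 — no new extinctions; cascade stops.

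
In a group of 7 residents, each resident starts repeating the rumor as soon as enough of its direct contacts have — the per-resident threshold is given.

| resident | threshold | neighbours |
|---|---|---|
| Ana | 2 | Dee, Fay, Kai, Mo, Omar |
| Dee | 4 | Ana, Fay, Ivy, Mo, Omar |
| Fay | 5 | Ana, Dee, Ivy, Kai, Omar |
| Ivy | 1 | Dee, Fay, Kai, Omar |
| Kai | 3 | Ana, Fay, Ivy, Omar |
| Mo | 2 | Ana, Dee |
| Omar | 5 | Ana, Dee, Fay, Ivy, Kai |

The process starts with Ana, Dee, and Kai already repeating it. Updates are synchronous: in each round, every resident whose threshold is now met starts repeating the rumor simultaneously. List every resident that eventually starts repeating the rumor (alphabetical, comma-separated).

Round 1 — Ana, Dee, Kai start repeating the rumor (initial).
Round 2 — checking thresholds:
  Fay: 3 of 5 neighbours < 5, not yet.
  Ivy: 2 of 4 neighbours ≥ 1, starts repeating the rumor.
  Mo: 2 of 2 neighbours ≥ 2, starts repeating the rumor.
  Omar: 3 of 5 neighbours < 5, not yet.
Round 3 — no new spreads; cascade stops.

Ana, Dee, Ivy, Kai, Mo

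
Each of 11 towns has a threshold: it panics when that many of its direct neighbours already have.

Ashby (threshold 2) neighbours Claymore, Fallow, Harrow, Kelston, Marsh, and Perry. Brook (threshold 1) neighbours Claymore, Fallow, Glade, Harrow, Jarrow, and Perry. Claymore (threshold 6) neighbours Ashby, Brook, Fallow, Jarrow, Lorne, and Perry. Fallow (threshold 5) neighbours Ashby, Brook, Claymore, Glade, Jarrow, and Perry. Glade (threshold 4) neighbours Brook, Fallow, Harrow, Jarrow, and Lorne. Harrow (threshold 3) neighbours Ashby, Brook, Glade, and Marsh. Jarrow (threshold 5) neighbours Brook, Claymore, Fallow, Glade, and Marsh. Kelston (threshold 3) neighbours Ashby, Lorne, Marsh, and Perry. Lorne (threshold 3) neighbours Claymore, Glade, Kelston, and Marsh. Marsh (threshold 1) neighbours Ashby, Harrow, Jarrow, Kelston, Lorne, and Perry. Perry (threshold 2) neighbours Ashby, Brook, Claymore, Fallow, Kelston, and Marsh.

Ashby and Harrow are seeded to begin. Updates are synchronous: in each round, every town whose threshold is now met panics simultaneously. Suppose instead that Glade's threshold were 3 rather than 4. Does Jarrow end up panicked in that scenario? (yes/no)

no

With Glade's threshold at 3:
Round 1 — Ashby, Harrow panic (initial).
Round 2 — checking thresholds:
  Brook: 1 of 6 neighbours ≥ 1, panics.
  Claymore: 1 of 6 neighbours < 6, holds.
  Fallow: 1 of 6 neighbours < 5, holds.
  Glade: 1 of 5 neighbours < 3, holds.
  Kelston: 1 of 4 neighbours < 3, holds.
  Marsh: 2 of 6 neighbours ≥ 1, panics.
  Perry: 1 of 6 neighbours < 2, holds.
Round 3 — checking thresholds:
  Claymore: 2 of 6 neighbours < 6, holds.
  Fallow: 2 of 6 neighbours < 5, holds.
  Glade: 2 of 5 neighbours < 3, holds.
  Jarrow: 2 of 5 neighbours < 5, holds.
  Kelston: 2 of 4 neighbours < 3, holds.
  Lorne: 1 of 4 neighbours < 3, holds.
  Perry: 3 of 6 neighbours ≥ 2, panics.
Round 4 — checking thresholds:
  Claymore: 3 of 6 neighbours < 6, holds.
  Fallow: 3 of 6 neighbours < 5, holds.
  Glade: 2 of 5 neighbours < 3, holds.
  Jarrow: 2 of 5 neighbours < 5, holds.
  Kelston: 3 of 4 neighbours ≥ 3, panics.
  Lorne: 1 of 4 neighbours < 3, holds.
Round 5 — no new panics; cascade stops.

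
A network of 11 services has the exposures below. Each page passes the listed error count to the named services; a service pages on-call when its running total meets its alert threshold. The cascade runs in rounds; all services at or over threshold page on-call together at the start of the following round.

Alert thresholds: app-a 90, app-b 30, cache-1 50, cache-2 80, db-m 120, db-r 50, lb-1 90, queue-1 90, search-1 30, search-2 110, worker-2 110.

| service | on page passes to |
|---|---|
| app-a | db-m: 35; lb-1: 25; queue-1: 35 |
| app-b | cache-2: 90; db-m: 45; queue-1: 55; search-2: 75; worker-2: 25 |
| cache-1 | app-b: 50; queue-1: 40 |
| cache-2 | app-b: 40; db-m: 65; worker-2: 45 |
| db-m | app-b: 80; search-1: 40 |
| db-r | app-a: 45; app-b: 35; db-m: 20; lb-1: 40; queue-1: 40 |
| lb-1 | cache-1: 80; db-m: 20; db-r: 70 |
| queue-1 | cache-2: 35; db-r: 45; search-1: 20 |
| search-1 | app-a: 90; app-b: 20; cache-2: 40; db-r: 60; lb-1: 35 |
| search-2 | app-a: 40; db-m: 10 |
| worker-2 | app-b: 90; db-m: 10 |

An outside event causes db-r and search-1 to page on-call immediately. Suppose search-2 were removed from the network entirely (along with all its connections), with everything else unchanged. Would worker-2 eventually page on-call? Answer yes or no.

With search-2 removed:
Round 1 — db-r, search-1 page on-call (initial).
  app-a: +45+90 → 135 ≥ 90
  app-b: +35+20 → 55 ≥ 30
  cache-2: +40 → 40 < 80
  db-m: +20 → 20 < 120
  lb-1: +40+35 → 75 < 90
  queue-1: +40 → 40 < 90
Round 2 — app-a, app-b page on-call.
  cache-2: +90 → 130 ≥ 80
  db-m: +35+45 → 100 < 120
  lb-1: +25 → 100 ≥ 90
  queue-1: +35+55 → 130 ≥ 90
  worker-2: +25 → 25 < 110
Round 3 — cache-2, lb-1, queue-1 page on-call.
  cache-1: +80 → 80 ≥ 50
  db-m: +65+20 → 185 ≥ 120
  worker-2: +45 → 70 < 110
Round 4 — cache-1, db-m page on-call.
No further pages.

no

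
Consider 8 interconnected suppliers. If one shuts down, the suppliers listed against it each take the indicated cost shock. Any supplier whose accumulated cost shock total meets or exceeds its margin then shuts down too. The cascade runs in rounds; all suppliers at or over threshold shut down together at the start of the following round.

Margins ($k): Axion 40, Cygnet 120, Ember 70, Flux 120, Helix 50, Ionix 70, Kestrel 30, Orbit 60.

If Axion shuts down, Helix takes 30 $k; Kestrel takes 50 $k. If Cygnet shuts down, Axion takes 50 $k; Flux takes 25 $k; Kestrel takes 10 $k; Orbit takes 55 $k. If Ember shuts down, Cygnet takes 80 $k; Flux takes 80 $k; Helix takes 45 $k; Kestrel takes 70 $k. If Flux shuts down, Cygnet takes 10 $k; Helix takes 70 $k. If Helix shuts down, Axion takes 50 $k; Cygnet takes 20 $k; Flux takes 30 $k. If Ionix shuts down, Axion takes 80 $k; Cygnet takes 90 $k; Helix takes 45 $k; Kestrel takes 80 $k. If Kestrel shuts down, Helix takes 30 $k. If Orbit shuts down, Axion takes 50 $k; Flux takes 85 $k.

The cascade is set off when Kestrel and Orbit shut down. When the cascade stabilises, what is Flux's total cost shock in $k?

Round 1 — Kestrel, Orbit shut down (initial).
  Axion: +50 → 50 ≥ 40
  Flux: +85 → 85 < 120
  Helix: +30 → 30 < 50
Round 2 — Axion shuts down.
  Helix: +30 → 60 ≥ 50
Round 3 — Helix shuts down.
  Cygnet: +20 → 20 < 120
  Flux: +30 → 115 < 120
No further shutdowns.

115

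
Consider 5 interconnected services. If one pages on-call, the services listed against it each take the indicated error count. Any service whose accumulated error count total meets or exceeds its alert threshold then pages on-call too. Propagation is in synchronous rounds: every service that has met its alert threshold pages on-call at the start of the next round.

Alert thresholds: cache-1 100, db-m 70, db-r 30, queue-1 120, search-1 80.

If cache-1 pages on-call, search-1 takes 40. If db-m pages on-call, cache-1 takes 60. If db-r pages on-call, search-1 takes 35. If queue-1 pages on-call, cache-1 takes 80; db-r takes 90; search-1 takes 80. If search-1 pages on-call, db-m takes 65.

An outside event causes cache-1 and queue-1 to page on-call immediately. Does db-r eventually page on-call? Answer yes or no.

Round 1 — cache-1, queue-1 page on-call (initial).
  db-r: +90 → 90 ≥ 30
  search-1: +40+80 → 120 ≥ 80
Round 2 — db-r, search-1 page on-call.
  db-m: +65 → 65 < 70
No further pages.

yes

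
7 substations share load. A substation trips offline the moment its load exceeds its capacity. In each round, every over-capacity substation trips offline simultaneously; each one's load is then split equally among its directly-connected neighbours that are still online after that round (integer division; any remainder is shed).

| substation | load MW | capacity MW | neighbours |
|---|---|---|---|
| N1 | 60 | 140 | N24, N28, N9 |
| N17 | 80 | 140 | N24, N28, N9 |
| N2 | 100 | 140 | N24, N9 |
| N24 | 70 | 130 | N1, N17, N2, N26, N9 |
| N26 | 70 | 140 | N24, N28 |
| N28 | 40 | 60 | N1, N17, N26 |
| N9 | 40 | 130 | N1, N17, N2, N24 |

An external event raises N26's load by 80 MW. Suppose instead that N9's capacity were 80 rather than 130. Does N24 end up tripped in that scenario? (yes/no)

With N9's capacity at 80:
Round 1 — N26 at 150 > 140. N26 trips offline.
  N26 sheds 150 MW to N24, N28: 75 each.
    N24: 70+75 = 145 > 130
    N28: 40+75 = 115 > 60
Round 2 — N24, N28 trip offline.
  N24 sheds 145 MW to N1, N17, N2, N9: 36 each (1 lost).
    N1: 60+36 = 96 ≤ 140
    N17: 80+36 = 116 ≤ 140
    N2: 100+36 = 136 ≤ 140
    N9: 40+36 = 76 ≤ 80
  N28 sheds 115 MW to N1, N17: 57 each (1 lost).
    N1: 96+57 = 153 > 140
    N17: 116+57 = 173 > 140
Round 3 — N1, N17 trip offline.
  N1 sheds 153 MW to N9: 153 each.
    N9: 76+153 = 229 > 80
  N17 sheds 173 MW to N9: 173 each.
    N9: 229+173 = 402 > 80
Round 4 — N9 trips offline.
  N9 sheds 402 MW to N2: 402 each.
    N2: 136+402 = 538 > 140
Round 5 — N2 trips offline.
  N2 sheds 538 MW: no online neighbours, lost.
No further trips.

yes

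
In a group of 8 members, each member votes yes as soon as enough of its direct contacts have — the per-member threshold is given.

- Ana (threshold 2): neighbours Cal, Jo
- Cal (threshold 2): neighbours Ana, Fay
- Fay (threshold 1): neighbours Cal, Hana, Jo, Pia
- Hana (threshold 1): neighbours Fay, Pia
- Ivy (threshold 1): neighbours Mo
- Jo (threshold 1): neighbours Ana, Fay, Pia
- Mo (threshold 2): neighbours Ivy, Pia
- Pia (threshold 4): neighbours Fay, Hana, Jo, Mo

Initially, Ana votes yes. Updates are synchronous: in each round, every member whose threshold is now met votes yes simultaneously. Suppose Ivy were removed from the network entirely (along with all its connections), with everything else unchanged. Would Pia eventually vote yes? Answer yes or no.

With Ivy removed:
Round 1 — Ana votes yes (initial).
Round 2 — checking thresholds:
  Cal: 1 of 2 neighbours < 2, not yet.
  Jo: 1 of 3 neighbours ≥ 1, votes yes.
Round 3 — checking thresholds:
  Cal: 1 of 2 neighbours < 2, not yet.
  Fay: 1 of 4 neighbours ≥ 1, votes yes.
  Pia: 1 of 4 neighbours < 4, not yet.
Round 4 — checking thresholds:
  Cal: 2 of 2 neighbours ≥ 2, votes yes.
  Hana: 1 of 2 neighbours ≥ 1, votes yes.
  Pia: 2 of 4 neighbours < 4, not yet.
Round 5 — no new yes votes; cascade stops.

no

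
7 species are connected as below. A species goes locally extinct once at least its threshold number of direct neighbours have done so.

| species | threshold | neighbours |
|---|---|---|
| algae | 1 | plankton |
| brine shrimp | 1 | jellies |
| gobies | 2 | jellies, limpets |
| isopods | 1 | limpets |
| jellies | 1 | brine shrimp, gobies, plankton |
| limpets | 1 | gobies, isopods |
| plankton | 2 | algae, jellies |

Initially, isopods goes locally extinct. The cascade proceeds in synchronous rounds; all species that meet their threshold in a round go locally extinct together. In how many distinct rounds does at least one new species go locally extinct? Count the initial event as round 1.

Round 1 — isopods goes locally extinct (initial).
Round 2 — checking thresholds:
  limpets: 1 of 2 neighbours ≥ 1, goes locally extinct.
Round 3 — no new extinctions; cascade stops.

2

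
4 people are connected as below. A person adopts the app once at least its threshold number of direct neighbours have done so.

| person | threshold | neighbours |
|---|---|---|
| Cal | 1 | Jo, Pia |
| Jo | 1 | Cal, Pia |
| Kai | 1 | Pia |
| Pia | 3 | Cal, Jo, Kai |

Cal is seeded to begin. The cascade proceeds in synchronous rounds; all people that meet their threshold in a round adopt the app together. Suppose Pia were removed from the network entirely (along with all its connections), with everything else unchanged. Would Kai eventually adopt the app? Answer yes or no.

With Pia removed:
Round 1 — Cal adopts the app (initial).
Round 2 — checking thresholds:
  Jo: 1 of 1 neighbours ≥ 1, adopts the app.
Round 3 — no new adoptions; cascade stops.

no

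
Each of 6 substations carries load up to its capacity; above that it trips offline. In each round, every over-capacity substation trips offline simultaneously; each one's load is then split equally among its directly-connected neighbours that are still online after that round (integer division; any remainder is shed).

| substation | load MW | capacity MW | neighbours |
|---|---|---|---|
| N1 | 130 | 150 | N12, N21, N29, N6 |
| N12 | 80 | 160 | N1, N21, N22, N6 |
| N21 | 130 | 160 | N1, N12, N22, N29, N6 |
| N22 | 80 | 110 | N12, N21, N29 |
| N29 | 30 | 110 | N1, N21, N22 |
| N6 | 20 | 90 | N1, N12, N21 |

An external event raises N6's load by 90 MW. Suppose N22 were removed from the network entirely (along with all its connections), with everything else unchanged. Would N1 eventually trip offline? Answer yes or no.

With N22 removed:
Round 1 — N6 at 110 > 90. N6 trips offline.
  N6 sheds 110 MW to N1, N12, N21: 36 each (2 lost).
    N1: 130+36 = 166 > 150
    N12: 80+36 = 116 ≤ 160
    N21: 130+36 = 166 > 160
Round 2 — N1, N21 trip offline.
  N1 sheds 166 MW to N12, N29: 83 each.
    N12: 116+83 = 199 > 160
    N29: 30+83 = 113 > 110
  N21 sheds 166 MW to N12, N29: 83 each.
    N12: 199+83 = 282 > 160
    N29: 113+83 = 196 > 110
Round 3 — N12, N29 trip offline.
  N12 sheds 282 MW: no online neighbours, lost.
  N29 sheds 196 MW: no online neighbours, lost.
No further trips.

yes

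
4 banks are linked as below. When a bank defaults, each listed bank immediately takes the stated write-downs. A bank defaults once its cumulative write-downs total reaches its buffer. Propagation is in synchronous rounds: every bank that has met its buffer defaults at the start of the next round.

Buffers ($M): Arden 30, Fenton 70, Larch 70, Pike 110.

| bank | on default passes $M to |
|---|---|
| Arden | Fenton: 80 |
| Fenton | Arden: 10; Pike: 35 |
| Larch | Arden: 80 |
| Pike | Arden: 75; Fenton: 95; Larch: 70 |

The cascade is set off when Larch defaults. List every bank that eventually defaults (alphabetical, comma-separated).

Arden, Fenton, Larch

Round 1 — Larch defaults (initial).
  Arden: +80 → 80 ≥ 30
Round 2 — Arden defaults.
  Fenton: +80 → 80 ≥ 70
Round 3 — Fenton defaults.
  Pike: +35 → 35 < 110
No further defaults.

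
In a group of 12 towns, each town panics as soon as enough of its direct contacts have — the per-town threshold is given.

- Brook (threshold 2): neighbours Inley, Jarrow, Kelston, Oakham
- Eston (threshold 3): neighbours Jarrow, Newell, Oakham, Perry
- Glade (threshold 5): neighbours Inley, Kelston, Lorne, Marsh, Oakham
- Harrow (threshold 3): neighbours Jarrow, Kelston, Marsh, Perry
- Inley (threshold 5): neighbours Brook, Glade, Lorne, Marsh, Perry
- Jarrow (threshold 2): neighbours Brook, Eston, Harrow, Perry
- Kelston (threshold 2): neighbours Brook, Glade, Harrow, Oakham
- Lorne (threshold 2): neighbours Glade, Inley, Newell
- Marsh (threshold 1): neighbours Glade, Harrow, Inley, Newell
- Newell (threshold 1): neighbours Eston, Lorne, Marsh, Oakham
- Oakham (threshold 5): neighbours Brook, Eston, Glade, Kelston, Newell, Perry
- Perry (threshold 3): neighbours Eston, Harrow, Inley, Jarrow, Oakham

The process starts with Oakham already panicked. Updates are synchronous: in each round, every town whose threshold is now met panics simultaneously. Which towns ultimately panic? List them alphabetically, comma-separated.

Round 1 — Oakham panics (initial).
Round 2 — checking thresholds:
  Brook: 1 of 4 neighbours < 2, holds.
  Eston: 1 of 4 neighbours < 3, holds.
  Glade: 1 of 5 neighbours < 5, holds.
  Kelston: 1 of 4 neighbours < 2, holds.
  Newell: 1 of 4 neighbours ≥ 1, panics.
  Perry: 1 of 5 neighbours < 3, holds.
Round 3 — checking thresholds:
  Brook: 1 of 4 neighbours < 2, holds.
  Eston: 2 of 4 neighbours < 3, holds.
  Glade: 1 of 5 neighbours < 5, holds.
  Kelston: 1 of 4 neighbours < 2, holds.
  Lorne: 1 of 3 neighbours < 2, holds.
  Marsh: 1 of 4 neighbours ≥ 1, panics.
  Perry: 1 of 5 neighbours < 3, holds.
Round 4 — no new panics; cascade stops.

Marsh, Newell, Oakham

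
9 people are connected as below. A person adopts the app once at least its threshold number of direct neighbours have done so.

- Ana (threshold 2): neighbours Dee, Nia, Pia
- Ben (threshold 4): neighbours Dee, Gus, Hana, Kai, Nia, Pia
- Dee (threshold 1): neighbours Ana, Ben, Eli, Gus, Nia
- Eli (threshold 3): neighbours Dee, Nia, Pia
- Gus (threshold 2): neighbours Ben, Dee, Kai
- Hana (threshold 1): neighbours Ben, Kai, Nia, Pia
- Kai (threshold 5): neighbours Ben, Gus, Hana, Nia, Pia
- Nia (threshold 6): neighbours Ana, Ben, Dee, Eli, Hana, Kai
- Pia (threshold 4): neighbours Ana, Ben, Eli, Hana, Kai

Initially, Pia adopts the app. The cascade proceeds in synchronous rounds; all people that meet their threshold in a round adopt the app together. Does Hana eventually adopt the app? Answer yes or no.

Round 1 — Pia adopts the app (initial).
Round 2 — checking thresholds:
  Ana: 1 of 3 neighbours < 2, not yet.
  Ben: 1 of 6 neighbours < 4, not yet.
  Eli: 1 of 3 neighbours < 3, not yet.
  Hana: 1 of 4 neighbours ≥ 1, adopts the app.
  Kai: 1 of 5 neighbours < 5, not yet.
Round 3 — no new adoptions; cascade stops.

yes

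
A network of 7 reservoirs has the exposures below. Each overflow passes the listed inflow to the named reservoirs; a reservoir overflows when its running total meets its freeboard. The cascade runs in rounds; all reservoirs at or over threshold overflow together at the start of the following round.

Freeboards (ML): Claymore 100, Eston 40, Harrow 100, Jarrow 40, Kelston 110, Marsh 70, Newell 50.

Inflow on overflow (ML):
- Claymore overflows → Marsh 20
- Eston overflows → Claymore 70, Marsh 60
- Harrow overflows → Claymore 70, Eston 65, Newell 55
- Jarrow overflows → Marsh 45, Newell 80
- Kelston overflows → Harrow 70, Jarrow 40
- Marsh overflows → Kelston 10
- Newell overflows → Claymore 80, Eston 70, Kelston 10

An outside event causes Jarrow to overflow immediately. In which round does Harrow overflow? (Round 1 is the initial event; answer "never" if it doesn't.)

Round 1 — Jarrow overflows (initial).
  Marsh: +45 → 45 < 70
  Newell: +80 → 80 ≥ 50
Round 2 — Newell overflows.
  Claymore: +80 → 80 < 100
  Eston: +70 → 70 ≥ 40
  Kelston: +10 → 10 < 110
Round 3 — Eston overflows.
  Claymore: +70 → 150 ≥ 100
  Marsh: +60 → 105 ≥ 70
Round 4 — Claymore, Marsh overflow.
  Kelston: +10 → 20 < 110
No further overflows.

never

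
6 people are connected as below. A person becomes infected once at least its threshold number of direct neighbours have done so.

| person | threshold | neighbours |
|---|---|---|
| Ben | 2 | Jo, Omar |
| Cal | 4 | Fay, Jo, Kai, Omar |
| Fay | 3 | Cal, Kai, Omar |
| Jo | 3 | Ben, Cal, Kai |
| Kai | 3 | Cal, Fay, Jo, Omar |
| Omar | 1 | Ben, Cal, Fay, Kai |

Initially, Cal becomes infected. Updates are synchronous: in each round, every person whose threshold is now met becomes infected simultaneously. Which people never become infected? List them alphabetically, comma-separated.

Round 1 — Cal becomes infected (initial).
Round 2 — checking thresholds:
  Fay: 1 of 3 neighbours < 3, not yet.
  Jo: 1 of 3 neighbours < 3, not yet.
  Kai: 1 of 4 neighbours < 3, not yet.
  Omar: 1 of 4 neighbours ≥ 1, becomes infected.
Round 3 — no new infections; cascade stops.

Ben, Fay, Jo, Kai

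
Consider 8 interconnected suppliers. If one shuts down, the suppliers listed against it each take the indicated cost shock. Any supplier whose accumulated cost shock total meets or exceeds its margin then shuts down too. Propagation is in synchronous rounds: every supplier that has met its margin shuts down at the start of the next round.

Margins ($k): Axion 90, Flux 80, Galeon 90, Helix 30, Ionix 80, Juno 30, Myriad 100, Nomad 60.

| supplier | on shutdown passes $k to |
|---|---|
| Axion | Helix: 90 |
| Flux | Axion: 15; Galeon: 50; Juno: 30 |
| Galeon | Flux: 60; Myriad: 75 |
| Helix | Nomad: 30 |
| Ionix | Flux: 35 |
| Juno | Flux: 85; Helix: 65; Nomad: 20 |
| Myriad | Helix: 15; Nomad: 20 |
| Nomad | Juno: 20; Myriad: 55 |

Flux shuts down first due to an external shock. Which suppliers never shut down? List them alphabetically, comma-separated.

Axion, Galeon, Ionix, Myriad, Nomad

Round 1 — Flux shuts down (initial).
  Axion: +15 → 15 < 90
  Galeon: +50 → 50 < 90
  Juno: +30 → 30 ≥ 30
Round 2 — Juno shuts down.
  Helix: +65 → 65 ≥ 30
  Nomad: +20 → 20 < 60
Round 3 — Helix shuts down.
  Nomad: +30 → 50 < 60
No further shutdowns.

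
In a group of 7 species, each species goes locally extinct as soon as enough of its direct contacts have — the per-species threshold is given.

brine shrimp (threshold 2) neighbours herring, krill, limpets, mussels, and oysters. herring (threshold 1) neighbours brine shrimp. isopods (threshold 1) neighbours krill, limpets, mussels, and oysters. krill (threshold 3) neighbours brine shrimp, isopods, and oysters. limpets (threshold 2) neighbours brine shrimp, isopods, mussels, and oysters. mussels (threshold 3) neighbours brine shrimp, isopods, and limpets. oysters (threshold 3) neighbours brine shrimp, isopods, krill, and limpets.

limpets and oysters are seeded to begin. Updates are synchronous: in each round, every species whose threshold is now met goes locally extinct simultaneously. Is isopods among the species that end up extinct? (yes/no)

yes

Round 1 — limpets, oysters go locally extinct (initial).
Round 2 — checking thresholds:
  brine shrimp: 2 of 5 neighbours ≥ 2, goes locally extinct.
  isopods: 2 of 4 neighbours ≥ 1, goes locally extinct.
  krill: 1 of 3 neighbours < 3, not yet.
  mussels: 1 of 3 neighbours < 3, not yet.
Round 3 — checking thresholds:
  herring: 1 of 1 neighbours ≥ 1, goes locally extinct.
  krill: 3 of 3 neighbours ≥ 3, goes locally extinct.
  mussels: 3 of 3 neighbours ≥ 3, goes locally extinct.
Round 4 — no new extinctions; cascade stops.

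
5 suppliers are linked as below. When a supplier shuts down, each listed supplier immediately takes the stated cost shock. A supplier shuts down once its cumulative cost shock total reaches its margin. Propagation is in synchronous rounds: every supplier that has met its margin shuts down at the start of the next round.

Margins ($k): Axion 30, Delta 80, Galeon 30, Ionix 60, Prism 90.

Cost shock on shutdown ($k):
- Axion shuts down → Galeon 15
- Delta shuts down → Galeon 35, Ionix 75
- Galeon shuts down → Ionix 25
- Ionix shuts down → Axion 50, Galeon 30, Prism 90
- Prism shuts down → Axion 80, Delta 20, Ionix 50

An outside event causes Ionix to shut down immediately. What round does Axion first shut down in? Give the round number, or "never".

Round 1 — Ionix shuts down (initial).
  Axion: +50 → 50 ≥ 30
  Galeon: +30 → 30 ≥ 30
  Prism: +90 → 90 ≥ 90
Round 2 — Axion, Galeon, Prism shut down.
  Delta: +20 → 20 < 80
No further shutdowns.

2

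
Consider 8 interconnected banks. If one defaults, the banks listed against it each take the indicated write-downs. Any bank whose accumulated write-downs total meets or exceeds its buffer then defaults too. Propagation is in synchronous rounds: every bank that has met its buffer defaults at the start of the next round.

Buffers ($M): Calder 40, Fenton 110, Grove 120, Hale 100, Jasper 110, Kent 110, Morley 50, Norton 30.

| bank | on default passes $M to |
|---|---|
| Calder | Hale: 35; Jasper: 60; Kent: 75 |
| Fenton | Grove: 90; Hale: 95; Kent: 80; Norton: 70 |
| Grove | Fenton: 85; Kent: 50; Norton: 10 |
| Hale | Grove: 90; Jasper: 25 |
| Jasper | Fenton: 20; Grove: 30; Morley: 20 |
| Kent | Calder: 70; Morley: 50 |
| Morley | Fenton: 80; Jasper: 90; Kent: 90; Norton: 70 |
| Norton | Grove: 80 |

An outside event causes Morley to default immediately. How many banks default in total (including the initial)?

2

Round 1 — Morley defaults (initial).
  Fenton: +80 → 80 < 110
  Jasper: +90 → 90 < 110
  Kent: +90 → 90 < 110
  Norton: +70 → 70 ≥ 30
Round 2 — Norton defaults.
  Grove: +80 → 80 < 120
No further defaults.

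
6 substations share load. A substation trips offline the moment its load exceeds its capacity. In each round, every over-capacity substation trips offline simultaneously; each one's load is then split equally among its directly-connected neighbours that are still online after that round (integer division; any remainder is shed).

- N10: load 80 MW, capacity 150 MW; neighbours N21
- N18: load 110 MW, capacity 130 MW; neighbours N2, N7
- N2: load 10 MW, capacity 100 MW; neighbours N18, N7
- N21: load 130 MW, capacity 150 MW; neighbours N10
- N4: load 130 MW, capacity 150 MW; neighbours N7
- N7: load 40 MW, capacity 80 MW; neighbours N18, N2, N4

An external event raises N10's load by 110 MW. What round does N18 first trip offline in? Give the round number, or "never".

never

Round 1 — N10 at 190 > 150. N10 trips offline.
  N10 sheds 190 MW to N21: 190 each.
    N21: 130+190 = 320 > 150
Round 2 — N21 trips offline.
  N21 sheds 320 MW: no online neighbours, lost.
No further trips.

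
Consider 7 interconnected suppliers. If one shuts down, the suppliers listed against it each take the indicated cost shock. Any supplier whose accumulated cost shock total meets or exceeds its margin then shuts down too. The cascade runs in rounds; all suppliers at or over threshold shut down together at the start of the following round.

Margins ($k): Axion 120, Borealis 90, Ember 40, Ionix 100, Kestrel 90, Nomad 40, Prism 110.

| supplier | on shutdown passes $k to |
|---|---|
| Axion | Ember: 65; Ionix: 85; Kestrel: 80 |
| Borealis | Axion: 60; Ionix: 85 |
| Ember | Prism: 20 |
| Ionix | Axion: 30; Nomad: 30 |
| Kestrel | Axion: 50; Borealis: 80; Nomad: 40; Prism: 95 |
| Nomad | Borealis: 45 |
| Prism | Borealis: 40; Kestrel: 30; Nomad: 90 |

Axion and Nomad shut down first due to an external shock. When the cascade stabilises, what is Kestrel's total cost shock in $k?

80

Round 1 — Axion, Nomad shut down (initial).
  Borealis: +45 → 45 < 90
  Ember: +65 → 65 ≥ 40
  Ionix: +85 → 85 < 100
  Kestrel: +80 → 80 < 90
Round 2 — Ember shuts down.
  Prism: +20 → 20 < 110
No further shutdowns.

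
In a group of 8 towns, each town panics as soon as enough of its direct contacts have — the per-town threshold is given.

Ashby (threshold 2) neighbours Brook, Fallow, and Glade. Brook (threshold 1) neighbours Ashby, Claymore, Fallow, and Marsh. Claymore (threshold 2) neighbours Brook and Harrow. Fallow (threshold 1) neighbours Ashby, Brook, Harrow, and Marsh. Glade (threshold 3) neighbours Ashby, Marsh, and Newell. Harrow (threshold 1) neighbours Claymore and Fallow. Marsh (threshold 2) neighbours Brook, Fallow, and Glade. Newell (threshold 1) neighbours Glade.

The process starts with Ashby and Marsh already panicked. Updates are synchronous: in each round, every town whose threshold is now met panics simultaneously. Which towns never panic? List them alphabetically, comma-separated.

Round 1 — Ashby, Marsh panic (initial).
Round 2 — checking thresholds:
  Brook: 2 of 4 neighbours ≥ 1, panics.
  Fallow: 2 of 4 neighbours ≥ 1, panics.
  Glade: 2 of 3 neighbours < 3, not yet.
Round 3 — checking thresholds:
  Claymore: 1 of 2 neighbours < 2, not yet.
  Glade: 2 of 3 neighbours < 3, not yet.
  Harrow: 1 of 2 neighbours ≥ 1, panics.
Round 4 — checking thresholds:
  Claymore: 2 of 2 neighbours ≥ 2, panics.
  Glade: 2 of 3 neighbours < 3, not yet.
Round 5 — no new panics; cascade stops.

Glade, Newell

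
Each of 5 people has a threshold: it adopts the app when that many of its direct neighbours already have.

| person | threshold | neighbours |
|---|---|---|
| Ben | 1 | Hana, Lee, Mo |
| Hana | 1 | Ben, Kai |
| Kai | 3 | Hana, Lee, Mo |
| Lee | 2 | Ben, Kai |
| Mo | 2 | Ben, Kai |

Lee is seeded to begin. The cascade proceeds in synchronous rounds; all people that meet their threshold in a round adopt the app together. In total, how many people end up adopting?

3

Round 1 — Lee adopts the app (initial).
Round 2 — checking thresholds:
  Ben: 1 of 3 neighbours ≥ 1, adopts the app.
  Kai: 1 of 3 neighbours < 3, holds.
Round 3 — checking thresholds:
  Hana: 1 of 2 neighbours ≥ 1, adopts the app.
  Kai: 1 of 3 neighbours < 3, holds.
  Mo: 1 of 2 neighbours < 2, holds.
Round 4 — no new adoptions; cascade stops.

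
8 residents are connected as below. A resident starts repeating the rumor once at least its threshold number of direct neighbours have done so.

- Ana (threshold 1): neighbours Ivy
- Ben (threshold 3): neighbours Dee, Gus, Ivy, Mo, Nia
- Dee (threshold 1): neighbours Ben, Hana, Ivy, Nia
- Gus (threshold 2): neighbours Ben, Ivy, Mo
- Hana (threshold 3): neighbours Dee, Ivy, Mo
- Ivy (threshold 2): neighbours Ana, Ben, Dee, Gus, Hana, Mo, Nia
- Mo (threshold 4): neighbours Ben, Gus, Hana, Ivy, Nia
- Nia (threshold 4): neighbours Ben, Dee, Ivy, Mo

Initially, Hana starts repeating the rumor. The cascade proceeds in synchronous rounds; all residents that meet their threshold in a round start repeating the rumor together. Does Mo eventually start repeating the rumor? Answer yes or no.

Round 1 — Hana starts repeating the rumor (initial).
Round 2 — checking thresholds:
  Dee: 1 of 4 neighbours ≥ 1, starts repeating the rumor.
  Ivy: 1 of 7 neighbours < 2, below threshold.
  Mo: 1 of 5 neighbours < 4, below threshold.
Round 3 — checking thresholds:
  Ben: 1 of 5 neighbours < 3, below threshold.
  Ivy: 2 of 7 neighbours ≥ 2, starts repeating the rumor.
  Mo: 1 of 5 neighbours < 4, below threshold.
  Nia: 1 of 4 neighbours < 4, below threshold.
Round 4 — checking thresholds:
  Ana: 1 of 1 neighbours ≥ 1, starts repeating the rumor.
  Ben: 2 of 5 neighbours < 3, below threshold.
  Gus: 1 of 3 neighbours < 2, below threshold.
  Mo: 2 of 5 neighbours < 4, below threshold.
  Nia: 2 of 4 neighbours < 4, below threshold.
Round 5 — no new spreads; cascade stops.

no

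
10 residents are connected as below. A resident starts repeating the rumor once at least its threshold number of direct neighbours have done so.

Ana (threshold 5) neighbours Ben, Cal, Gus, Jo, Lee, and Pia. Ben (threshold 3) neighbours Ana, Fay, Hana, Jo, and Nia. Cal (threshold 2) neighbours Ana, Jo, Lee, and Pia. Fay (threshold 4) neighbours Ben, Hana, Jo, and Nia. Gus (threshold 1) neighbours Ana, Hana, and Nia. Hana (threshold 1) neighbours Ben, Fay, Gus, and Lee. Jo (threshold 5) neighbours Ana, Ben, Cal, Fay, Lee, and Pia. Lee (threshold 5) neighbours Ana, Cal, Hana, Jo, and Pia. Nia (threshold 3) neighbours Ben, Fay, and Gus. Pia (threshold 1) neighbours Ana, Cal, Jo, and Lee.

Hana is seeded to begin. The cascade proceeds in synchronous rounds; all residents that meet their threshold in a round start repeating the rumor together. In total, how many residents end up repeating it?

Round 1 — Hana starts repeating the rumor (initial).
Round 2 — checking thresholds:
  Ben: 1 of 5 neighbours < 3, not yet.
  Fay: 1 of 4 neighbours < 4, not yet.
  Gus: 1 of 3 neighbours ≥ 1, starts repeating the rumor.
  Lee: 1 of 5 neighbours < 5, not yet.
Round 3 — no new spreads; cascade stops.

2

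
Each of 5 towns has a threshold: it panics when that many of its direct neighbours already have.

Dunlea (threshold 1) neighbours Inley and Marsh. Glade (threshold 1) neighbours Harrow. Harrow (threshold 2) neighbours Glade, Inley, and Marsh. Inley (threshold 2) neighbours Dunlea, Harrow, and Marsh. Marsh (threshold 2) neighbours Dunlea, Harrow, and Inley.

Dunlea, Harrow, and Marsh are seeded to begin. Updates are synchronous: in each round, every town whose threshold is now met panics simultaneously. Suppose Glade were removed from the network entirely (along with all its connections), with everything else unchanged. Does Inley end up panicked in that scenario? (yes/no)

With Glade removed:
Round 1 — Dunlea, Harrow, Marsh panic (initial).
Round 2 — checking thresholds:
  Inley: 3 of 3 neighbours ≥ 2, panics.
Round 3 — no new panics; cascade stops.

yes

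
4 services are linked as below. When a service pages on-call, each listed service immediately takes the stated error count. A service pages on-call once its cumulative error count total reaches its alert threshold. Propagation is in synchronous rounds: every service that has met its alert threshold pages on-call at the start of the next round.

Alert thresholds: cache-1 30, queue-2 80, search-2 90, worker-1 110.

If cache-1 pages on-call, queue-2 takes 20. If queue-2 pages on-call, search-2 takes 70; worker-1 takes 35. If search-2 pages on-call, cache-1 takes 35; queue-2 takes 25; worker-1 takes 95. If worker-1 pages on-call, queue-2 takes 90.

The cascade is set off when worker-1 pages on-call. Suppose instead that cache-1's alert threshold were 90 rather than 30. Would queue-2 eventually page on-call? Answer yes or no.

With cache-1's alert threshold at 90:
Round 1 — worker-1 pages on-call (initial).
  queue-2: +90 → 90 ≥ 80
Round 2 — queue-2 pages on-call.
  search-2: +70 → 70 < 90
No further pages.

yes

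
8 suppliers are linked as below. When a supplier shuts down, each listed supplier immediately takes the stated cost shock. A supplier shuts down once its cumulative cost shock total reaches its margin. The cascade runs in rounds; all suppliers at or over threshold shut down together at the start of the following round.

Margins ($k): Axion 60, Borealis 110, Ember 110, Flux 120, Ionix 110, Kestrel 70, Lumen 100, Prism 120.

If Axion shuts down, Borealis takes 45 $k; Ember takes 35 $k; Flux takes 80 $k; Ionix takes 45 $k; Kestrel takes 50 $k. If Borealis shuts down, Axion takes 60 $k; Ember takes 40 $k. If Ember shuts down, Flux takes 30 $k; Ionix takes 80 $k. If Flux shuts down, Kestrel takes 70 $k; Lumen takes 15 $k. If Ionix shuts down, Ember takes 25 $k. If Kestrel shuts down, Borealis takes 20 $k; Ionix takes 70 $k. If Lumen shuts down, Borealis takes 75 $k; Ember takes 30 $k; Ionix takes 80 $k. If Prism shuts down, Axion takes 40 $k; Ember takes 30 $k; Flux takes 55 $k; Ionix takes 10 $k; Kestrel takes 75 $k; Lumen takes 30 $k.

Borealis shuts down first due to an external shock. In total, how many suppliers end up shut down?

2

Round 1 — Borealis shuts down (initial).
  Axion: +60 → 60 ≥ 60
  Ember: +40 → 40 < 110
Round 2 — Axion shuts down.
  Ember: +35 → 75 < 110
  Flux: +80 → 80 < 120
  Ionix: +45 → 45 < 110
  Kestrel: +50 → 50 < 70
No further shutdowns.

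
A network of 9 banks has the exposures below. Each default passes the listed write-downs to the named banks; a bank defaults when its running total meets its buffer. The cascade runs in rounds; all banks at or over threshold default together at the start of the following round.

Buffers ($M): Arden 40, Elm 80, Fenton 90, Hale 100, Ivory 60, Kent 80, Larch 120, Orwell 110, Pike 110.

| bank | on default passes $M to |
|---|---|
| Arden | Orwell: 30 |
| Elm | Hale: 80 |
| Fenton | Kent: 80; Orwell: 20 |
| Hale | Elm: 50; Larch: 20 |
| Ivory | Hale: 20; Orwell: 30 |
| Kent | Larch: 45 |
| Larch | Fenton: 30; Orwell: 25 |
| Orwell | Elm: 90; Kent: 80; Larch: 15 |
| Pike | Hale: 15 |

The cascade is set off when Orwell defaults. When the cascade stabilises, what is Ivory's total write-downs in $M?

Round 1 — Orwell defaults (initial).
  Elm: +90 → 90 ≥ 80
  Kent: +80 → 80 ≥ 80
  Larch: +15 → 15 < 120
Round 2 — Elm, Kent default.
  Hale: +80 → 80 < 100
  Larch: +45 → 60 < 120
No further defaults.

0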